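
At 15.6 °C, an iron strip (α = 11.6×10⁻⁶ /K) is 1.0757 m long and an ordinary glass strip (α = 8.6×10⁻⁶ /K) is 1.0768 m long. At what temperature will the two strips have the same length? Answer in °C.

L₁(1 + α₁ΔT) = L₂(1 + α₂ΔT) ⇒ ΔT = (L₂ − L₁)/(α₁L₁ − α₂L₂)
L₂ − L₁ = 1.0768 − 1.0757 = 1.10×10⁻³ m
α₁L₁ − α₂L₂ = 11.6×10⁻⁶×1.0757 − 8.6×10⁻⁶×1.0768 = 3.21764×10⁻⁶ m/K
ΔT = 1.10×10⁻³ / 3.21764×10⁻⁶ = 341.865 K
T = 15.6 + 341.865 = 357.465 °C

T = 357.5 °C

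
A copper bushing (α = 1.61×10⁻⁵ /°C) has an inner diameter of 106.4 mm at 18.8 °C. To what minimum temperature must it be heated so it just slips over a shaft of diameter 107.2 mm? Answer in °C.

Required Δd = 107.2 − 106.4 = 0.8 mm
Δd = αd₀ΔT ⇒ ΔT = Δd/(αd₀) = 0.8 / (1.61×10⁻⁵ × 106.4) = 467.01 K
T_min = 18.8 + 467.01 = 485.81 °C

T = 486 °C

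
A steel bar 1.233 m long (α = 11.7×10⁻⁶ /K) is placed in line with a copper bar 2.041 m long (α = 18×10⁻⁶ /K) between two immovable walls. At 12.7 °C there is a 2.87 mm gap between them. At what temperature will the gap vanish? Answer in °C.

α₁L₁ = 1.44261×10⁻⁵ m/K, α₂L₂ = 3.6738×10⁻⁵ m/K → total 5.11641×10⁻⁵ m/K
ΔT = g/(α₁L₁+α₂L₂) = 2.87×10⁻³ / 5.11641×10⁻⁵ = 56.094 K
T = 12.7 + 56.094 = 68.794 °C

T = 68.8 °C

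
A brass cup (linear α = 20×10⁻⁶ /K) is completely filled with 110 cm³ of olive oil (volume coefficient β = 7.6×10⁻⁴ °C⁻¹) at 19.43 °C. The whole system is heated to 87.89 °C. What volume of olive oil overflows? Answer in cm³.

5.27 cm³

The cup also expands: β_container ≈ 3α = 6.0×10⁻⁵ /K
Net overflow = V₀(β_liq − 3α_cont)ΔT
β − 3α = 7.60×10⁻⁴ − 6.0×10⁻⁵ = 7.00×10⁻⁴ /K; ΔT = 68.46 K
ΔV = 110 × 7.00×10⁻⁴ × 68.46 = 5.27 cm³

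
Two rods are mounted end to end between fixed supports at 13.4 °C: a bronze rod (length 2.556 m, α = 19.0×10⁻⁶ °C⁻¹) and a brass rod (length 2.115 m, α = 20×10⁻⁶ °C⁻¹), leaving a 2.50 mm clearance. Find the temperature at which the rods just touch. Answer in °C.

T = 40.9 °C

Gap closes when ΔL₁ + ΔL₂ = 2.50 mm = 2.50×10⁻³ m
(α₁L₁ + α₂L₂)ΔT = g
α₁L₁ + α₂L₂ = 19.0×10⁻⁶×2.556 + 20×10⁻⁶×2.115 = 9.0864×10⁻⁵ m/K
ΔT = 2.50×10⁻³ / 9.0864×10⁻⁵ = 27.514 K
T = 13.4 + 27.514 = 40.914 °C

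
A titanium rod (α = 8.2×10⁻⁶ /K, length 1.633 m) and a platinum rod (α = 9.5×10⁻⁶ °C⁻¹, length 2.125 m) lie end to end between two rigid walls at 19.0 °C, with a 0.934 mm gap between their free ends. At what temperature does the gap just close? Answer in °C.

T = 46.8 °C

Gap closes when ΔL₁ + ΔL₂ = 0.934 mm = 9.34×10⁻⁴ m
(α₁L₁ + α₂L₂)ΔT = g
α₁L₁ + α₂L₂ = 8.2×10⁻⁶×1.633 + 9.5×10⁻⁶×2.125 = 3.35781×10⁻⁵ m/K
ΔT = 9.34×10⁻⁴ / 3.35781×10⁻⁵ = 27.816 K
T = 19.0 + 27.816 = 46.816 °C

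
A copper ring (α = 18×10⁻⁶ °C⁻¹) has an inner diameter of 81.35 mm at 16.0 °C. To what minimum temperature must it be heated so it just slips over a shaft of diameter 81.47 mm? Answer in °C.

T = 98.0 °C

Required Δd = 81.47 − 81.35 = 0.12 mm
Δd = αd₀ΔT ⇒ ΔT = Δd/(αd₀) = 0.12 / (18×10⁻⁶ × 81.35) = 81.950 K
T_min = 16.0 + 81.950 = 97.950 °C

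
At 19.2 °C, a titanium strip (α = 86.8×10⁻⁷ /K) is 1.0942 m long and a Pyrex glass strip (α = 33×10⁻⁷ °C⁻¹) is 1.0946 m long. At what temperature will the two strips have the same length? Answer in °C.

T = 87.16 °C

L₁(1 + α₁ΔT) = L₂(1 + α₂ΔT) ⇒ ΔT = (L₂ − L₁)/(α₁L₁ − α₂L₂)
L₂ − L₁ = 1.0946 − 1.0942 = 4.00×10⁻⁴ m
α₁L₁ − α₂L₂ = 86.8×10⁻⁷×1.0942 − 33×10⁻⁷×1.0946 = 5.885476×10⁻⁶ m/K
ΔT = 4.00×10⁻⁴ / 5.885476×10⁻⁶ = 67.9639 K
T = 19.2 + 67.9639 = 87.1639 °C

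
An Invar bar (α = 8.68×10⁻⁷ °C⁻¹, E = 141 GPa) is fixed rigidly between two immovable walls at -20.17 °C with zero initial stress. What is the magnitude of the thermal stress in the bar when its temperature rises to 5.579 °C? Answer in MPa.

σ = 3.15 MPa

Fully constrained: the free strain ε = αΔT is blocked, so σ = Eε = EαΔT.
|ΔT| = 25.749 K
σ = 141×10⁹ × 8.68×10⁻⁷ × 25.749 = 3.15×10⁶ Pa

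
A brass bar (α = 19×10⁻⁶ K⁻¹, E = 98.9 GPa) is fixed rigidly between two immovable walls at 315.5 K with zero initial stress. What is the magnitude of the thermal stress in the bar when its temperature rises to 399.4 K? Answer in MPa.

σ = 158 MPa

Fully constrained: the free strain ε = αΔT is blocked, so σ = Eε = EαΔT.
|ΔT| = 83.9 K
σ = 98.9×10⁹ × 19×10⁻⁶ × 83.9 = 1.58×10⁸ Pa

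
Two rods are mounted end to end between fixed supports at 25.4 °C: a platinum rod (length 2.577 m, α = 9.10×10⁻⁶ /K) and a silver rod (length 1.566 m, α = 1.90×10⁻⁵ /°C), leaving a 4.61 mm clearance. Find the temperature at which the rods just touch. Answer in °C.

T = 112 °C

Gap closes when ΔL₁ + ΔL₂ = 4.61 mm = 4.61×10⁻³ m
(α₁L₁ + α₂L₂)ΔT = g
α₁L₁ + α₂L₂ = 9.10×10⁻⁶×2.577 + 1.90×10⁻⁵×1.566 = 5.32047×10⁻⁵ m/K
ΔT = 4.61×10⁻³ / 5.32047×10⁻⁵ = 86.65 K
T = 25.4 + 86.65 = 112.05 °C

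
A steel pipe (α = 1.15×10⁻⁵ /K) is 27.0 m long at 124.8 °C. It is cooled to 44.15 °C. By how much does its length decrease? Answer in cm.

|ΔT| = |44.15 − 124.8| = 80.65 K
ΔL = αL₀ΔT = (1.15×10⁻⁵)(27.0)(80.65) = 2.50×10⁻² m

ΔL = 2.50 cm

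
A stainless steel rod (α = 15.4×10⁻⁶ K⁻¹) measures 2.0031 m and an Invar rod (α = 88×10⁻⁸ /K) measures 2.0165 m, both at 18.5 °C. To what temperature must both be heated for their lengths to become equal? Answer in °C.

T = 479.4 °C

L₁(1 + α₁ΔT) = L₂(1 + α₂ΔT) ⇒ ΔT = (L₂ − L₁)/(α₁L₁ − α₂L₂)
L₂ − L₁ = 2.0165 − 2.0031 = 1.34×10⁻² m
α₁L₁ − α₂L₂ = 15.4×10⁻⁶×2.0031 − 88×10⁻⁸×2.0165 = 2.907322×10⁻⁵ m/K
ΔT = 1.34×10⁻² / 2.907322×10⁻⁵ = 460.905 K
T = 18.5 + 460.905 = 479.405 °C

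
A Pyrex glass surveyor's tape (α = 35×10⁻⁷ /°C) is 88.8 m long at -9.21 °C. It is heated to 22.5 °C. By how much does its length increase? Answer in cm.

|ΔT| = |22.5 − (-9.21)| = 31.71 K
ΔL = αL₀ΔT = (35×10⁻⁷)(88.8)(31.71) = 9.86×10⁻³ m

ΔL = 0.986 cm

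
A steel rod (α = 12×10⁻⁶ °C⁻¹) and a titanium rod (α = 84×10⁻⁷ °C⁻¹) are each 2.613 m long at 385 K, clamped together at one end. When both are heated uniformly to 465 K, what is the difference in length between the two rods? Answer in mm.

ΔT = 80 K
steel: ΔL = 12×10⁻⁶ × 2.613 m × 80 = 2.5085×10⁻³ m = 2.5085 mm
titanium: ΔL = 84×10⁻⁷ × 2.613 m × 80 = 1.7559×10⁻³ m = 1.7559 mm
difference = 2.5085 − 1.7559 = 0.7526 mm

0.753 mm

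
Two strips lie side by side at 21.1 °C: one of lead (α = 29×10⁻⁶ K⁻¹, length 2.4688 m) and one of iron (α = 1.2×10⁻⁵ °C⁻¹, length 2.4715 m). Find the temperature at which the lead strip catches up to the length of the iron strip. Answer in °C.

T = 85.48 °C

L₁(1 + α₁ΔT) = L₂(1 + α₂ΔT) ⇒ ΔT = (L₂ − L₁)/(α₁L₁ − α₂L₂)
L₂ − L₁ = 2.4715 − 2.4688 = 2.70×10⁻³ m
α₁L₁ − α₂L₂ = 29×10⁻⁶×2.4688 − 1.2×10⁻⁵×2.4715 = 4.19372×10⁻⁵ m/K
ΔT = 2.70×10⁻³ / 4.19372×10⁻⁵ = 64.3820 K
T = 21.1 + 64.3820 = 85.4820 °C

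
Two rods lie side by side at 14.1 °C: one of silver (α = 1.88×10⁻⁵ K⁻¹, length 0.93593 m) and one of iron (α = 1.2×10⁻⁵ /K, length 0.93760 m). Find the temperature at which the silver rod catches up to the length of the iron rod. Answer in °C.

T = 277.3 °C

L₁(1 + α₁ΔT) = L₂(1 + α₂ΔT) ⇒ ΔT = (L₂ − L₁)/(α₁L₁ − α₂L₂)
L₂ − L₁ = 0.93760 − 0.93593 = 1.67×10⁻³ m
α₁L₁ − α₂L₂ = 1.88×10⁻⁵×0.93593 − 1.2×10⁻⁵×0.93760 = 6.344284×10⁻⁶ m/K
ΔT = 1.67×10⁻³ / 6.344284×10⁻⁶ = 263.229 K
T = 14.1 + 263.229 = 277.329 °C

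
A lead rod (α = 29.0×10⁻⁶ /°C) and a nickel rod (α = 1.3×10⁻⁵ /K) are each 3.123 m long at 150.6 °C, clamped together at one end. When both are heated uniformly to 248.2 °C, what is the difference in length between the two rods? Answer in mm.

4.88 mm

ΔT = 97.6 K
lead: ΔL = 29.0×10⁻⁶ × 3.123 m × 97.6 = 8.8393×10⁻³ m = 8.8393 mm
nickel: ΔL = 1.3×10⁻⁵ × 3.123 m × 97.6 = 3.9625×10⁻³ m = 3.9625 mm
difference = 8.8393 − 3.9625 = 4.8768 mm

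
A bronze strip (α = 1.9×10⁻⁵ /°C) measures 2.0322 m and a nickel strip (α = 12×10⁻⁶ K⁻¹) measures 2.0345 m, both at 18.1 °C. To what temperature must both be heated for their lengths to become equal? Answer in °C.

L₁(1 + α₁ΔT) = L₂(1 + α₂ΔT) ⇒ ΔT = (L₂ − L₁)/(α₁L₁ − α₂L₂)
L₂ − L₁ = 2.0345 − 2.0322 = 2.30×10⁻³ m
α₁L₁ − α₂L₂ = 1.9×10⁻⁵×2.0322 − 12×10⁻⁶×2.0345 = 1.41978×10⁻⁵ m/K
ΔT = 2.30×10⁻³ / 1.41978×10⁻⁵ = 161.997 K
T = 18.1 + 161.997 = 180.097 °C

T = 180.1 °C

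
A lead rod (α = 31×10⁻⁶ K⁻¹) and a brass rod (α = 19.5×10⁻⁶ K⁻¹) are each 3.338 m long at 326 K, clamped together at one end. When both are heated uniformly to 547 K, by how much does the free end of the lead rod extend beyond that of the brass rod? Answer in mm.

ΔT = 221 K
lead: ΔL = 31×10⁻⁶ × 3.338 m × 221 = 2.2869×10⁻² m = 22.869 mm
brass: ΔL = 19.5×10⁻⁶ × 3.338 m × 221 = 1.4385×10⁻² m = 14.385 mm
difference = 22.869 − 14.385 = 8.484 mm

8.48 mm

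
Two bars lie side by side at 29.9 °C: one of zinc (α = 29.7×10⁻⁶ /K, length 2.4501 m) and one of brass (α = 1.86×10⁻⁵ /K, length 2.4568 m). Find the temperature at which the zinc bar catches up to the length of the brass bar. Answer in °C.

T = 277.4 °C

Equal length when α₁L₁ΔT − α₂L₂ΔT = L₂ − L₁ = 6.70×10⁻³ m
α₁L₁ = 7.276797×10⁻⁵, α₂L₂ = 4.569648×10⁻⁵ → Δ(αL) = 2.707149×10⁻⁵ m/K
ΔT = 6.70×10⁻³ / 2.707149×10⁻⁵ = 247.493 K, so T = 29.9 + 247.493 = 277.393 °C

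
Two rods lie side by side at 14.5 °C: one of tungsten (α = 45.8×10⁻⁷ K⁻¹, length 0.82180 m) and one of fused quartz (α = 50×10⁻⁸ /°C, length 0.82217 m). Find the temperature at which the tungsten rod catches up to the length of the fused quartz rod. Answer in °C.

L₁(1 + α₁ΔT) = L₂(1 + α₂ΔT) ⇒ ΔT = (L₂ − L₁)/(α₁L₁ − α₂L₂)
L₂ − L₁ = 0.82217 − 0.82180 = 3.70×10⁻⁴ m
α₁L₁ − α₂L₂ = 45.8×10⁻⁷×0.82180 − 50×10⁻⁸×0.82217 = 3.352759×10⁻⁶ m/K
ΔT = 3.70×10⁻⁴ / 3.352759×10⁻⁶ = 110.357 K
T = 14.5 + 110.357 = 124.857 °C

T = 124.9 °C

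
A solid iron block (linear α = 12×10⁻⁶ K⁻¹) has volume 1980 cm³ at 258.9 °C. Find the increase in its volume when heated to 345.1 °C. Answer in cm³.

ΔV = 6.14 cm³

Isotropic solid: β ≈ 3α = 3.6×10⁻⁵ /K; ΔT = 86.2 K
ΔV = 3αV₀ΔT = 3(12×10⁻⁶)(1980)(86.2) = 6.14 cm³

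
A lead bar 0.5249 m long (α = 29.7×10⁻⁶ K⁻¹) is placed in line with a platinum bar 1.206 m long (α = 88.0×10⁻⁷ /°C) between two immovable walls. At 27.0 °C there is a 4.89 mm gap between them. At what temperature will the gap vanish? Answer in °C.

T = 214 °C

α₁L₁ = 1.558953×10⁻⁵ m/K, α₂L₂ = 1.06128×10⁻⁵ m/K → total 2.620233×10⁻⁵ m/K
ΔT = g/(α₁L₁+α₂L₂) = 4.89×10⁻³ / 2.620233×10⁻⁵ = 186.62 K
T = 27.0 + 186.62 = 213.62 °C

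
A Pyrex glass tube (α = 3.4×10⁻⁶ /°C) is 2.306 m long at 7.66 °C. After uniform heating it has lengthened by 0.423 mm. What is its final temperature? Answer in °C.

ΔL = αL₀ΔT ⇒ ΔT = ΔL / (αL₀)
ΔT = 0.423×10⁻³ m / (3.4×10⁻⁶ × 2.306 m) = 53.951 K
T = 7.66 + 53.951 = 61.611 °C

T = 61.6 °C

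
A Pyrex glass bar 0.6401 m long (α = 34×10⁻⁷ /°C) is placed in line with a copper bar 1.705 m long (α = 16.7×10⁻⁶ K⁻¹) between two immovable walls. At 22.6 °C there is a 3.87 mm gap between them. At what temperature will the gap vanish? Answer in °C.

α₁L₁ = 2.17634×10⁻⁶ m/K, α₂L₂ = 2.84735×10⁻⁵ m/K → total 3.064984×10⁻⁵ m/K
ΔT = g/(α₁L₁+α₂L₂) = 3.87×10⁻³ / 3.064984×10⁻⁵ = 126.26 K
T = 22.6 + 126.26 = 148.86 °C

T = 149 °C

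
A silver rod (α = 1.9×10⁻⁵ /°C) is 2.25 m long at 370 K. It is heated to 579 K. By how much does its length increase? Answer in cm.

ΔL = 0.893 cm

|ΔT| = |579 − 370| = 209 K
ΔL = αL₀ΔT = (1.9×10⁻⁵)(2.25)(209) = 8.93×10⁻³ m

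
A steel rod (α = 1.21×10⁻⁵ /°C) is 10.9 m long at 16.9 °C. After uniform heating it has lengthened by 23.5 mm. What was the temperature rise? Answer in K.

ΔL = αL₀ΔT ⇒ ΔT = ΔL / (αL₀)
ΔT = 23.5×10⁻³ m / (1.21×10⁻⁵ × 10.9 m) = 178.18 K

ΔT = 178 K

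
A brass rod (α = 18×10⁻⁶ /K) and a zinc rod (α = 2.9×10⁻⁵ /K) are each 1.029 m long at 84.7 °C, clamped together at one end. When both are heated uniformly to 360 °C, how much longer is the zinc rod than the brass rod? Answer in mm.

ΔT = 275.3 K
brass: ΔL = 18×10⁻⁶ × 1.029 m × 275.3 = 5.0991×10⁻³ m = 5.0991 mm
zinc: ΔL = 2.9×10⁻⁵ × 1.029 m × 275.3 = 8.2152×10⁻³ m = 8.2152 mm
difference = 8.2152 − 5.0991 = 3.1161 mm

3.12 mm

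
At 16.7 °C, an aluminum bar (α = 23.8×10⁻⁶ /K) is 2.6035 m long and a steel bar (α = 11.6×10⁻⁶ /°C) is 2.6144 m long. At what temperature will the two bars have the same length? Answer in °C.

T = 361.2 °C

L₁(1 + α₁ΔT) = L₂(1 + α₂ΔT) ⇒ ΔT = (L₂ − L₁)/(α₁L₁ − α₂L₂)
L₂ − L₁ = 2.6144 − 2.6035 = 1.09×10⁻² m
α₁L₁ − α₂L₂ = 23.8×10⁻⁶×2.6035 − 11.6×10⁻⁶×2.6144 = 3.163626×10⁻⁵ m/K
ΔT = 1.09×10⁻² / 3.163626×10⁻⁵ = 344.541 K
T = 16.7 + 344.541 = 361.241 °C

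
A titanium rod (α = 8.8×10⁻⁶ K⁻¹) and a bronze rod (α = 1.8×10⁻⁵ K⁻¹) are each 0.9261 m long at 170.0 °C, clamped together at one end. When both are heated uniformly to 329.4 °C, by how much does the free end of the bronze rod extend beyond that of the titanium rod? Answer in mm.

1.36 mm

ΔT = 159.4 K
titanium: ΔL = 8.8×10⁻⁶ × 0.9261 m × 159.4 = 1.2991×10⁻³ m = 1.2991 mm
bronze: ΔL = 1.8×10⁻⁵ × 0.9261 m × 159.4 = 2.6572×10⁻³ m = 2.6572 mm
difference = 2.6572 − 1.2991 = 1.3581 mm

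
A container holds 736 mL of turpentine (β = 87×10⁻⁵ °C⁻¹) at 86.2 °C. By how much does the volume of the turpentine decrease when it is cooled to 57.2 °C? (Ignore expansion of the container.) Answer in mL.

ΔV = 18.6 mL

|ΔT| = |57.2 − 86.2| = 29.0 K
ΔV = βV₀ΔT = (87×10⁻⁵)(736)(29.0) = 18.6 mL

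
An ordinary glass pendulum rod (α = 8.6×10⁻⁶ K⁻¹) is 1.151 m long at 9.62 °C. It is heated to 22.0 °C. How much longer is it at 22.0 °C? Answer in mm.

ΔL = 0.123 mm

|ΔT| = |22.0 − 9.62| = 12.38 K
ΔL = αL₀ΔT = (8.6×10⁻⁶)(1.151)(12.38) = 1.23×10⁻⁴ m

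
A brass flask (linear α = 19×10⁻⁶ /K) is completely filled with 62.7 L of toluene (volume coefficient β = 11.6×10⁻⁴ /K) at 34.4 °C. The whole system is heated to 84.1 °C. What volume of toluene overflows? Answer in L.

3.44 L

The flask also expands: β_container ≈ 3α = 5.7×10⁻⁵ /K
Net overflow = V₀(β_liq − 3α_cont)ΔT
β − 3α = 1.16×10⁻³ − 5.7×10⁻⁵ = 1.103×10⁻³ /K; ΔT = 49.7 K
ΔV = 62.7 × 1.103×10⁻³ × 49.7 = 3.44 L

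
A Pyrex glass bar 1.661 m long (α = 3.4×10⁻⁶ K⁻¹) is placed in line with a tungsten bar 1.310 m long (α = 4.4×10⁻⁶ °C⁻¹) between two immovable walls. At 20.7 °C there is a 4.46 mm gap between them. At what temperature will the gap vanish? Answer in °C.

T = 412 °C

α₁L₁ = 5.6474×10⁻⁶ m/K, α₂L₂ = 5.764×10⁻⁶ m/K → total 1.14114×10⁻⁵ m/K
ΔT = g/(α₁L₁+α₂L₂) = 4.46×10⁻³ / 1.14114×10⁻⁵ = 390.84 K
T = 20.7 + 390.84 = 411.54 °C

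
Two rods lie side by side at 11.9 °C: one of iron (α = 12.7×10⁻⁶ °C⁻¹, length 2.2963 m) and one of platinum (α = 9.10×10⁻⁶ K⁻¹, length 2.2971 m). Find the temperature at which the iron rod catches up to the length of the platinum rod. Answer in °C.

T = 108.8 °C

L₁(1 + α₁ΔT) = L₂(1 + α₂ΔT) ⇒ ΔT = (L₂ − L₁)/(α₁L₁ − α₂L₂)
L₂ − L₁ = 2.2971 − 2.2963 = 8.00×10⁻⁴ m
α₁L₁ − α₂L₂ = 12.7×10⁻⁶×2.2963 − 9.10×10⁻⁶×2.2971 = 8.2594×10⁻⁶ m/K
ΔT = 8.00×10⁻⁴ / 8.2594×10⁻⁶ = 96.859 K
T = 11.9 + 96.859 = 108.759 °C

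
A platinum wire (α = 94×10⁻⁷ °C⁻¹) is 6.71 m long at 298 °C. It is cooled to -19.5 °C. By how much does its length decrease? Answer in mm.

|ΔT| = |-19.5 − 298| = 317.5 K
ΔL = αL₀ΔT = (94×10⁻⁷)(6.71)(317.5) = 2.00×10⁻² m

ΔL = 20.0 mm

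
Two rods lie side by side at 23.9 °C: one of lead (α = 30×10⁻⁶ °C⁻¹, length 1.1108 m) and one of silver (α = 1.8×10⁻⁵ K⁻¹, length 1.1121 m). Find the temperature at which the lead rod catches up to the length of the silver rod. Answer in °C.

T = 121.6 °C

L₁(1 + α₁ΔT) = L₂(1 + α₂ΔT) ⇒ ΔT = (L₂ − L₁)/(α₁L₁ − α₂L₂)
L₂ − L₁ = 1.1121 − 1.1108 = 1.30×10⁻³ m
α₁L₁ − α₂L₂ = 30×10⁻⁶×1.1108 − 1.8×10⁻⁵×1.1121 = 1.33062×10⁻⁵ m/K
ΔT = 1.30×10⁻³ / 1.33062×10⁻⁵ = 97.699 K
T = 23.9 + 97.699 = 121.599 °C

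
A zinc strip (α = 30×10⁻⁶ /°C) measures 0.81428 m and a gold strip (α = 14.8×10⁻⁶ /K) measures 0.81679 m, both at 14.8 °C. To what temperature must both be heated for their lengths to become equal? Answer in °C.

L₁(1 + α₁ΔT) = L₂(1 + α₂ΔT) ⇒ ΔT = (L₂ − L₁)/(α₁L₁ − α₂L₂)
L₂ − L₁ = 0.81679 − 0.81428 = 2.51×10⁻³ m
α₁L₁ − α₂L₂ = 30×10⁻⁶×0.81428 − 14.8×10⁻⁶×0.81679 = 1.2339908×10⁻⁵ m/K
ΔT = 2.51×10⁻³ / 1.2339908×10⁻⁵ = 203.405 K
T = 14.8 + 203.405 = 218.205 °C

T = 218.2 °C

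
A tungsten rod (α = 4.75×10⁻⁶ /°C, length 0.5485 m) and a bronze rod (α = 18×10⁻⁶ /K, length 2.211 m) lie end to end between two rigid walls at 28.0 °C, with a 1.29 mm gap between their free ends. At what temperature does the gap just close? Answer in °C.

T = 58.4 °C

Gap closes when ΔL₁ + ΔL₂ = 1.29 mm = 1.29×10⁻³ m
(α₁L₁ + α₂L₂)ΔT = g
α₁L₁ + α₂L₂ = 4.75×10⁻⁶×0.5485 + 18×10⁻⁶×2.211 = 4.2403375×10⁻⁵ m/K
ΔT = 1.29×10⁻³ / 4.2403375×10⁻⁵ = 30.422 K
T = 28.0 + 30.422 = 58.422 °C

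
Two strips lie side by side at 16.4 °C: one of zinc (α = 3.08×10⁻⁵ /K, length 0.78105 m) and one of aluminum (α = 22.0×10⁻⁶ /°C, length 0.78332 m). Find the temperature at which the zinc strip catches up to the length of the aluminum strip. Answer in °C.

T = 349.1 °C

L₁(1 + α₁ΔT) = L₂(1 + α₂ΔT) ⇒ ΔT = (L₂ − L₁)/(α₁L₁ − α₂L₂)
L₂ − L₁ = 0.78332 − 0.78105 = 2.27×10⁻³ m
α₁L₁ − α₂L₂ = 3.08×10⁻⁵×0.78105 − 22.0×10⁻⁶×0.78332 = 6.8233×10⁻⁶ m/K
ΔT = 2.27×10⁻³ / 6.8233×10⁻⁶ = 332.684 K
T = 16.4 + 332.684 = 349.084 °C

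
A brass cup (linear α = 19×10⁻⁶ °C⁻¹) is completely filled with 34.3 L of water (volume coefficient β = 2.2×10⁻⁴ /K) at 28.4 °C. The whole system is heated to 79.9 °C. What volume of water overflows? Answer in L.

The cup also expands: β_container ≈ 3α = 5.7×10⁻⁵ /K
Net overflow = V₀(β_liq − 3α_cont)ΔT
β − 3α = 2.20×10⁻⁴ − 5.7×10⁻⁵ = 1.63×10⁻⁴ /K; ΔT = 51.5 K
ΔV = 34.3 × 1.63×10⁻⁴ × 51.5 = 0.288 L

0.288 L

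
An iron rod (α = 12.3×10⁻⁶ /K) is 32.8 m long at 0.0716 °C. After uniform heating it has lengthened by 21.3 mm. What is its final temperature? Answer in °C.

T = 52.9 °C

ΔL = αL₀ΔT ⇒ ΔT = ΔL / (αL₀)
ΔT = 21.3×10⁻³ m / (12.3×10⁻⁶ × 32.8 m) = 52.7960 K
T = 0.0716 + 52.7960 = 52.8676 °C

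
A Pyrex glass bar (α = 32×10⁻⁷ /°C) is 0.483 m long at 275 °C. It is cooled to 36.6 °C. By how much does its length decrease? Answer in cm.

ΔL = 0.0368 cm

|ΔT| = |36.6 − 275| = 238.4 K
ΔL = αL₀ΔT = (32×10⁻⁷)(0.483)(238.4) = 3.68×10⁻⁴ m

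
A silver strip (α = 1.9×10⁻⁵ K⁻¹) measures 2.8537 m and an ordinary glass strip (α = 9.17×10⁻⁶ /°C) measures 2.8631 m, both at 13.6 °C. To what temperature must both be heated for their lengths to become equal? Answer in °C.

L₁(1 + α₁ΔT) = L₂(1 + α₂ΔT) ⇒ ΔT = (L₂ − L₁)/(α₁L₁ − α₂L₂)
L₂ − L₁ = 2.8631 − 2.8537 = 9.40×10⁻³ m
α₁L₁ − α₂L₂ = 1.9×10⁻⁵×2.8537 − 9.17×10⁻⁶×2.8631 = 2.7965673×10⁻⁵ m/K
ΔT = 9.40×10⁻³ / 2.7965673×10⁻⁵ = 336.126 K
T = 13.6 + 336.126 = 349.726 °C

T = 349.7 °C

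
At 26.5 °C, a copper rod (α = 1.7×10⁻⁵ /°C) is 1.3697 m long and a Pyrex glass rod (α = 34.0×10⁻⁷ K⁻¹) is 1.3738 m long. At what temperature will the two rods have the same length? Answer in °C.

L₁(1 + α₁ΔT) = L₂(1 + α₂ΔT) ⇒ ΔT = (L₂ − L₁)/(α₁L₁ − α₂L₂)
L₂ − L₁ = 1.3738 − 1.3697 = 4.10×10⁻³ m
α₁L₁ − α₂L₂ = 1.7×10⁻⁵×1.3697 − 34.0×10⁻⁷×1.3738 = 1.861398×10⁻⁵ m/K
ΔT = 4.10×10⁻³ / 1.861398×10⁻⁵ = 220.265 K
T = 26.5 + 220.265 = 246.765 °C

T = 246.8 °C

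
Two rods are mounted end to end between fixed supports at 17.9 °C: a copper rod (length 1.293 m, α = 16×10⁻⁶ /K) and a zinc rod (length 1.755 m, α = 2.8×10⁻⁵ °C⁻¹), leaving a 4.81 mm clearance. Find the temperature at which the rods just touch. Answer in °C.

α₁L₁ = 2.0688×10⁻⁵ m/K, α₂L₂ = 4.914×10⁻⁵ m/K → total 6.9828×10⁻⁵ m/K
ΔT = g/(α₁L₁+α₂L₂) = 4.81×10⁻³ / 6.9828×10⁻⁵ = 68.884 K
T = 17.9 + 68.884 = 86.784 °C

T = 86.8 °C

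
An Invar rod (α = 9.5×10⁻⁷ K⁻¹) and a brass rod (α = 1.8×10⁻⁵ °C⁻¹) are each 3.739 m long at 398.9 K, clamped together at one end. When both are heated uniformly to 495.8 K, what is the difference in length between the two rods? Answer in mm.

6.18 mm

ΔT = 96.9 K
Invar: ΔL = 9.5×10⁻⁷ × 3.739 m × 96.9 = 3.4419×10⁻⁴ m = 0.34419 mm
brass: ΔL = 1.8×10⁻⁵ × 3.739 m × 96.9 = 6.5216×10⁻³ m = 6.5216 mm
difference = 6.5216 − 0.34419 = 6.17741 mm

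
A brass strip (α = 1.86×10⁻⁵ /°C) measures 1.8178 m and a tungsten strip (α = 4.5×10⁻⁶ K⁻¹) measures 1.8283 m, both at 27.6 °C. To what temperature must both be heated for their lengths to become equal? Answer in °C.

Equal length when α₁L₁ΔT − α₂L₂ΔT = L₂ − L₁ = 1.05×10⁻² m
α₁L₁ = 3.381108×10⁻⁵, α₂L₂ = 8.22735×10⁻⁶ → Δ(αL) = 2.558373×10⁻⁵ m/K
ΔT = 1.05×10⁻² / 2.558373×10⁻⁵ = 410.417 K, so T = 27.6 + 410.417 = 438.017 °C

T = 438.0 °C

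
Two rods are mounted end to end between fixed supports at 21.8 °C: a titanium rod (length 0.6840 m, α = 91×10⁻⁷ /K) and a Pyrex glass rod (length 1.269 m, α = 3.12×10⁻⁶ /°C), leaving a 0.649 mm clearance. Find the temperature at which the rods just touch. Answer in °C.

α₁L₁ = 6.2244×10⁻⁶ m/K, α₂L₂ = 3.95928×10⁻⁶ m/K → total 1.018368×10⁻⁵ m/K
ΔT = g/(α₁L₁+α₂L₂) = 6.49×10⁻⁴ / 1.018368×10⁻⁵ = 63.729 K
T = 21.8 + 63.729 = 85.529 °C

T = 85.5 °C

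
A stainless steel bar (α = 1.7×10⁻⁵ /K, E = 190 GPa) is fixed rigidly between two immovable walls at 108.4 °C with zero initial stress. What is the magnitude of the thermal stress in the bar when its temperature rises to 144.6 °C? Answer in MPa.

σ = 117 MPa

Fully constrained: the free strain ε = αΔT is blocked, so σ = Eε = EαΔT.
|ΔT| = 36.2 K
σ = 190×10⁹ × 1.7×10⁻⁵ × 36.2 = 1.17×10⁸ Pa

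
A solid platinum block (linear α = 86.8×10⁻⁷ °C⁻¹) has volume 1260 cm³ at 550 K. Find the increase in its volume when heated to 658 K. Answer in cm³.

Isotropic solid: β ≈ 3α = 2.6×10⁻⁵ /K; ΔT = 108 K
ΔV = 3αV₀ΔT = 3(86.8×10⁻⁷)(1260)(108) = 3.54 cm³

ΔV = 3.54 cm³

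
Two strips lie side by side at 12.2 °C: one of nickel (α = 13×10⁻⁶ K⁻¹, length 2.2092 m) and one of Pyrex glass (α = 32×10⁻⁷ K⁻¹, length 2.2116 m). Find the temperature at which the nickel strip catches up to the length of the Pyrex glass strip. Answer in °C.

T = 123.1 °C

Equal length when α₁L₁ΔT − α₂L₂ΔT = L₂ − L₁ = 2.40×10⁻³ m
α₁L₁ = 2.87196×10⁻⁵, α₂L₂ = 7.07712×10⁻⁶ → Δ(αL) = 2.164248×10⁻⁵ m/K
ΔT = 2.40×10⁻³ / 2.164248×10⁻⁵ = 110.893 K, so T = 12.2 + 110.893 = 123.093 °C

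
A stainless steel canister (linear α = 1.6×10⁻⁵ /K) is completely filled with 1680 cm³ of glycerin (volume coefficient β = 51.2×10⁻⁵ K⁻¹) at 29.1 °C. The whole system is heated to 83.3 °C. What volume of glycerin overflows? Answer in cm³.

42.2 cm³

The canister also expands: β_container ≈ 3α = 4.8×10⁻⁵ /K
Net overflow = V₀(β_liq − 3α_cont)ΔT
β − 3α = 5.12×10⁻⁴ − 4.8×10⁻⁵ = 4.64×10⁻⁴ /K; ΔT = 54.2 K
ΔV = 1680 × 4.64×10⁻⁴ × 54.2 = 42.2 cm³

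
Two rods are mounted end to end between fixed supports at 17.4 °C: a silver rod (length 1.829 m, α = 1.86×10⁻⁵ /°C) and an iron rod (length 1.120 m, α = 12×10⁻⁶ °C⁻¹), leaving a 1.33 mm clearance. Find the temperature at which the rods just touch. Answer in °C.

α₁L₁ = 3.40194×10⁻⁵ m/K, α₂L₂ = 1.344×10⁻⁵ m/K → total 4.74594×10⁻⁵ m/K
ΔT = g/(α₁L₁+α₂L₂) = 1.33×10⁻³ / 4.74594×10⁻⁵ = 28.024 K
T = 17.4 + 28.024 = 45.424 °C

T = 45.4 °C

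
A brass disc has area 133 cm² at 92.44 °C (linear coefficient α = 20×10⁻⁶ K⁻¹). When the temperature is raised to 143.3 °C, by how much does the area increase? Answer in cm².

Area coefficient ≈ 2α; |ΔT| = 50.86 K
ΔA = 2αA₀ΔT = 2(20×10⁻⁶)(133)(50.86) = 0.271 cm²

ΔA = 0.271 cm²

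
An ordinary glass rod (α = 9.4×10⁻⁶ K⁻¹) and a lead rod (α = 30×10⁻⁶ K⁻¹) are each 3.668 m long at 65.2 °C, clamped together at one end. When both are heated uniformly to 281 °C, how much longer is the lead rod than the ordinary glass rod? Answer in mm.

16.3 mm

ΔT = 215.8 K
ordinary glass: ΔL = 9.4×10⁻⁶ × 3.668 m × 215.8 = 7.4406×10⁻³ m = 7.4406 mm
lead: ΔL = 30×10⁻⁶ × 3.668 m × 215.8 = 2.3747×10⁻² m = 23.747 mm
difference = 23.747 − 7.4406 = 16.3064 mm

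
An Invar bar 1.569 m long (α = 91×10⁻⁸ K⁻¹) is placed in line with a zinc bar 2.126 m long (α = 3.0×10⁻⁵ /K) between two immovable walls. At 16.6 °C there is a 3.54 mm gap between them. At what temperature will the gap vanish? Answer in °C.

T = 70.9 °C

Gap closes when ΔL₁ + ΔL₂ = 3.54 mm = 3.54×10⁻³ m
(α₁L₁ + α₂L₂)ΔT = g
α₁L₁ + α₂L₂ = 91×10⁻⁸×1.569 + 3.0×10⁻⁵×2.126 = 6.520779×10⁻⁵ m/K
ΔT = 3.54×10⁻³ / 6.520779×10⁻⁵ = 54.288 K
T = 16.6 + 54.288 = 70.888 °C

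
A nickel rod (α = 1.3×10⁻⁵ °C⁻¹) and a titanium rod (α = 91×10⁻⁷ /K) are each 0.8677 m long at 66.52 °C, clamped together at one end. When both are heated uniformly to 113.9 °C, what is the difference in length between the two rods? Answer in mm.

ΔT = 47.38 K
nickel: ΔL = 1.3×10⁻⁵ × 0.8677 m × 47.38 = 5.3445×10⁻⁴ m = 0.53445 mm
titanium: ΔL = 91×10⁻⁷ × 0.8677 m × 47.38 = 3.7412×10⁻⁴ m = 0.37412 mm
difference = 0.53445 − 0.37412 = 0.16033 mm

0.160 mm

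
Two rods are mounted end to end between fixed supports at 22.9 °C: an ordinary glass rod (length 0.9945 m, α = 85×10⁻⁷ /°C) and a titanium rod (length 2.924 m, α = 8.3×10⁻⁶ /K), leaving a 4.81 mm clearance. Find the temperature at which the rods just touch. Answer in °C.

T = 170 °C

α₁L₁ = 8.45325×10⁻⁶ m/K, α₂L₂ = 2.42692×10⁻⁵ m/K → total 3.272245×10⁻⁵ m/K
ΔT = g/(α₁L₁+α₂L₂) = 4.81×10⁻³ / 3.272245×10⁻⁵ = 146.99 K
T = 22.9 + 146.99 = 169.89 °C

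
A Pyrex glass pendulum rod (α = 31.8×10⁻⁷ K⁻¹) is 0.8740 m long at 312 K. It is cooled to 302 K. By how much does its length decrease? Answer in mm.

ΔL = 0.0278 mm

|ΔT| = |302 − 312| = 10 K
ΔL = αL₀ΔT = (31.8×10⁻⁷)(0.8740)(10) = 2.78×10⁻⁵ m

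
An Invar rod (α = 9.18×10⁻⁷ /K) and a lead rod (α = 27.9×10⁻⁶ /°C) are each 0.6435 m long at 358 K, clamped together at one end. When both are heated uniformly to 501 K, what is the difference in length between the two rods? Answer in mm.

2.48 mm

ΔT = 143 K
Invar: ΔL = 9.18×10⁻⁷ × 0.6435 m × 143 = 8.4475×10⁻⁵ m = 0.084475 mm
lead: ΔL = 27.9×10⁻⁶ × 0.6435 m × 143 = 2.5674×10⁻³ m = 2.5674 mm
difference = 2.5674 − 0.084475 = 2.482925 mm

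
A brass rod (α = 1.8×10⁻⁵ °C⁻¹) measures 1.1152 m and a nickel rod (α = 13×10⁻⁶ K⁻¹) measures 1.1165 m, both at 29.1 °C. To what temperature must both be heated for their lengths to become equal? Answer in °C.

T = 263.0 °C

L₁(1 + α₁ΔT) = L₂(1 + α₂ΔT) ⇒ ΔT = (L₂ − L₁)/(α₁L₁ − α₂L₂)
L₂ − L₁ = 1.1165 − 1.1152 = 1.30×10⁻³ m
α₁L₁ − α₂L₂ = 1.8×10⁻⁵×1.1152 − 13×10⁻⁶×1.1165 = 5.5591×10⁻⁶ m/K
ΔT = 1.30×10⁻³ / 5.5591×10⁻⁶ = 233.851 K
T = 29.1 + 233.851 = 262.951 °C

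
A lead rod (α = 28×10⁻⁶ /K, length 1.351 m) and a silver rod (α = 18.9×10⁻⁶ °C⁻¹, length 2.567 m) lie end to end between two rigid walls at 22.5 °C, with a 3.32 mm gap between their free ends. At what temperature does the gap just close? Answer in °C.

T = 61.0 °C

Gap closes when ΔL₁ + ΔL₂ = 3.32 mm = 3.32×10⁻³ m
(α₁L₁ + α₂L₂)ΔT = g
α₁L₁ + α₂L₂ = 28×10⁻⁶×1.351 + 18.9×10⁻⁶×2.567 = 8.63443×10⁻⁵ m/K
ΔT = 3.32×10⁻³ / 8.63443×10⁻⁵ = 38.451 K
T = 22.5 + 38.451 = 60.951 °C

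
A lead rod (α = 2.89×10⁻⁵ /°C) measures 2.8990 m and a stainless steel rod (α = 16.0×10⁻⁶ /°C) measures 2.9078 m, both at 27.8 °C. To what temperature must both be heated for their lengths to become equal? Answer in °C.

T = 264.0 °C

Equal length when α₁L₁ΔT − α₂L₂ΔT = L₂ − L₁ = 8.80×10⁻³ m
α₁L₁ = 8.37811×10⁻⁵, α₂L₂ = 4.65248×10⁻⁵ → Δ(αL) = 3.72563×10⁻⁵ m/K
ΔT = 8.80×10⁻³ / 3.72563×10⁻⁵ = 236.202 K, so T = 27.8 + 236.202 = 264.002 °C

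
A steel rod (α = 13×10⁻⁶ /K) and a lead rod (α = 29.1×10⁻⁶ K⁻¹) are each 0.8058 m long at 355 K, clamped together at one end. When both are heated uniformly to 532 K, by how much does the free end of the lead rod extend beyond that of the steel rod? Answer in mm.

ΔT = 177 K
steel: ΔL = 13×10⁻⁶ × 0.8058 m × 177 = 1.8541×10⁻³ m = 1.8541 mm
lead: ΔL = 29.1×10⁻⁶ × 0.8058 m × 177 = 4.1504×10⁻³ m = 4.1504 mm
difference = 4.1504 − 1.8541 = 2.2963 mm

2.30 mm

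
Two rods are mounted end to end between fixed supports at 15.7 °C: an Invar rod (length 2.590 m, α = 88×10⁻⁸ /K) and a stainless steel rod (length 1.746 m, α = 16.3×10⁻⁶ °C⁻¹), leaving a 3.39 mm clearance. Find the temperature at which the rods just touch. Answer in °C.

Gap closes when ΔL₁ + ΔL₂ = 3.39 mm = 3.39×10⁻³ m
(α₁L₁ + α₂L₂)ΔT = g
α₁L₁ + α₂L₂ = 88×10⁻⁸×2.590 + 16.3×10⁻⁶×1.746 = 3.0739×10⁻⁵ m/K
ΔT = 3.39×10⁻³ / 3.0739×10⁻⁵ = 110.28 K
T = 15.7 + 110.28 = 125.98 °C

T = 126 °C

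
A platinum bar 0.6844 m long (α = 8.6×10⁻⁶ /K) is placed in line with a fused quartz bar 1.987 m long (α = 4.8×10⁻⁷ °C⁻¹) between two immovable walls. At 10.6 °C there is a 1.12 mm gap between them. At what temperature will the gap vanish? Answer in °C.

Gap closes when ΔL₁ + ΔL₂ = 1.12 mm = 1.12×10⁻³ m
(α₁L₁ + α₂L₂)ΔT = g
α₁L₁ + α₂L₂ = 8.6×10⁻⁶×0.6844 + 4.8×10⁻⁷×1.987 = 6.8396×10⁻⁶ m/K
ΔT = 1.12×10⁻³ / 6.8396×10⁻⁶ = 163.75 K
T = 10.6 + 163.75 = 174.35 °C

T = 174 °C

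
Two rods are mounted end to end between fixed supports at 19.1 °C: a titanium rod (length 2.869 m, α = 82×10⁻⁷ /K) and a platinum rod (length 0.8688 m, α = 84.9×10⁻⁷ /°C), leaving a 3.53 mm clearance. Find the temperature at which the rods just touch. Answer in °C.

α₁L₁ = 2.35258×10⁻⁵ m/K, α₂L₂ = 7.376112×10⁻⁶ m/K → total 3.0901912×10⁻⁵ m/K
ΔT = g/(α₁L₁+α₂L₂) = 3.53×10⁻³ / 3.0901912×10⁻⁵ = 114.23 K
T = 19.1 + 114.23 = 133.33 °C

T = 133 °C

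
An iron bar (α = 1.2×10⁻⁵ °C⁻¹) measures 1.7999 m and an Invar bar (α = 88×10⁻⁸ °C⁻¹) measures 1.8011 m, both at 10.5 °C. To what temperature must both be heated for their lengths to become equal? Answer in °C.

L₁(1 + α₁ΔT) = L₂(1 + α₂ΔT) ⇒ ΔT = (L₂ − L₁)/(α₁L₁ − α₂L₂)
L₂ − L₁ = 1.8011 − 1.7999 = 1.20×10⁻³ m
α₁L₁ − α₂L₂ = 1.2×10⁻⁵×1.7999 − 88×10⁻⁸×1.8011 = 2.0013832×10⁻⁵ m/K
ΔT = 1.20×10⁻³ / 2.0013832×10⁻⁵ = 59.9585 K
T = 10.5 + 59.9585 = 70.4585 °C

T = 70.46 °C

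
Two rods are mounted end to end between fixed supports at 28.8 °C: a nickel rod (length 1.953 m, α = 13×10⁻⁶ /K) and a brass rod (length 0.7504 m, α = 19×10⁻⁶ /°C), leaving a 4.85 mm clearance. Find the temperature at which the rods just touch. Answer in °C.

α₁L₁ = 2.5389×10⁻⁵ m/K, α₂L₂ = 1.42576×10⁻⁵ m/K → total 3.96466×10⁻⁵ m/K
ΔT = g/(α₁L₁+α₂L₂) = 4.85×10⁻³ / 3.96466×10⁻⁵ = 122.33 K
T = 28.8 + 122.33 = 151.13 °C

T = 151 °C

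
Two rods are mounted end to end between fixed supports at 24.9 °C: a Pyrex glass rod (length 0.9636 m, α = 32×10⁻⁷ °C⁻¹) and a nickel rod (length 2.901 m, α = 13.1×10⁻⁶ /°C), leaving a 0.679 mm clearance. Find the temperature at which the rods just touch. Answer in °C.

α₁L₁ = 3.08352×10⁻⁶ m/K, α₂L₂ = 3.80031×10⁻⁵ m/K → total 4.108662×10⁻⁵ m/K
ΔT = g/(α₁L₁+α₂L₂) = 6.79×10⁻⁴ / 4.108662×10⁻⁵ = 16.526 K
T = 24.9 + 16.526 = 41.426 °C

T = 41.4 °C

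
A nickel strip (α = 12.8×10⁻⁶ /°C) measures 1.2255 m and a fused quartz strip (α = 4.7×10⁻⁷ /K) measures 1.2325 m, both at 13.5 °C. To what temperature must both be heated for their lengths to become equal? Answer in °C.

Equal length when α₁L₁ΔT − α₂L₂ΔT = L₂ − L₁ = 7.00×10⁻³ m
α₁L₁ = 1.56864×10⁻⁵, α₂L₂ = 5.79275×10⁻⁷ → Δ(αL) = 1.5107125×10⁻⁵ m/K
ΔT = 7.00×10⁻³ / 1.5107125×10⁻⁵ = 463.358 K, so T = 13.5 + 463.358 = 476.858 °C

T = 476.9 °C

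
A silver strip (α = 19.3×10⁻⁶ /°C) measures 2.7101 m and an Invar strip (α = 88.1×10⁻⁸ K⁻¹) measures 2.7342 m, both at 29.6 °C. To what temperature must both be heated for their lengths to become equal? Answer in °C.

T = 512.6 °C

Equal length when α₁L₁ΔT − α₂L₂ΔT = L₂ − L₁ = 2.41×10⁻² m
α₁L₁ = 5.230493×10⁻⁵, α₂L₂ = 2.4088302×10⁻⁶ → Δ(αL) = 4.98960998×10⁻⁵ m/K
ΔT = 2.41×10⁻² / 4.98960998×10⁻⁵ = 483.004 K, so T = 29.6 + 483.004 = 512.604 °C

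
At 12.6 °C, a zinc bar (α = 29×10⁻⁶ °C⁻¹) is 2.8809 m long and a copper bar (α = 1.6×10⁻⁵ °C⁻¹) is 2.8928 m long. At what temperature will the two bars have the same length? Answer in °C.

L₁(1 + α₁ΔT) = L₂(1 + α₂ΔT) ⇒ ΔT = (L₂ − L₁)/(α₁L₁ − α₂L₂)
L₂ − L₁ = 2.8928 − 2.8809 = 1.19×10⁻² m
α₁L₁ − α₂L₂ = 29×10⁻⁶×2.8809 − 1.6×10⁻⁵×2.8928 = 3.72613×10⁻⁵ m/K
ΔT = 1.19×10⁻² / 3.72613×10⁻⁵ = 319.366 K
T = 12.6 + 319.366 = 331.966 °C

T = 332.0 °C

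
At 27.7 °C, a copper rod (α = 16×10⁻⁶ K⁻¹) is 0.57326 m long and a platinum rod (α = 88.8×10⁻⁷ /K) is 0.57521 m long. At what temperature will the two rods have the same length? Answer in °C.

L₁(1 + α₁ΔT) = L₂(1 + α₂ΔT) ⇒ ΔT = (L₂ − L₁)/(α₁L₁ − α₂L₂)
L₂ − L₁ = 0.57521 − 0.57326 = 1.95×10⁻³ m
α₁L₁ − α₂L₂ = 16×10⁻⁶×0.57326 − 88.8×10⁻⁷×0.57521 = 4.0642952×10⁻⁶ m/K
ΔT = 1.95×10⁻³ / 4.0642952×10⁻⁶ = 479.788 K
T = 27.7 + 479.788 = 507.488 °C

T = 507.5 °C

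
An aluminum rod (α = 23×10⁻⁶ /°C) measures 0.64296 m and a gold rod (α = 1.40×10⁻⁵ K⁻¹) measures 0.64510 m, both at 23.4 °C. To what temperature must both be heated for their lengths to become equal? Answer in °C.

L₁(1 + α₁ΔT) = L₂(1 + α₂ΔT) ⇒ ΔT = (L₂ − L₁)/(α₁L₁ − α₂L₂)
L₂ − L₁ = 0.64510 − 0.64296 = 2.14×10⁻³ m
α₁L₁ − α₂L₂ = 23×10⁻⁶×0.64296 − 1.40×10⁻⁵×0.64510 = 5.75668×10⁻⁶ m/K
ΔT = 2.14×10⁻³ / 5.75668×10⁻⁶ = 371.742 K
T = 23.4 + 371.742 = 395.142 °C

T = 395.1 °C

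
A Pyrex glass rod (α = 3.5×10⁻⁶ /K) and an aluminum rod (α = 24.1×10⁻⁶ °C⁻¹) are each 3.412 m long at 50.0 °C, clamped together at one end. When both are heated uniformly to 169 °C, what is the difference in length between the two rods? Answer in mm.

ΔT = 119.0 K
Pyrex glass: ΔL = 3.5×10⁻⁶ × 3.412 m × 119.0 = 1.4211×10⁻³ m = 1.4211 mm
aluminum: ΔL = 24.1×10⁻⁶ × 3.412 m × 119.0 = 9.7853×10⁻³ m = 9.7853 mm
difference = 9.7853 − 1.4211 = 8.3642 mm

8.36 mm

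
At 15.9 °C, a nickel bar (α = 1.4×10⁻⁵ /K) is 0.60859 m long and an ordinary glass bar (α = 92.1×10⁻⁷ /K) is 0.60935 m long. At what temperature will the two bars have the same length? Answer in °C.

L₁(1 + α₁ΔT) = L₂(1 + α₂ΔT) ⇒ ΔT = (L₂ − L₁)/(α₁L₁ − α₂L₂)
L₂ − L₁ = 0.60935 − 0.60859 = 7.60×10⁻⁴ m
α₁L₁ − α₂L₂ = 1.4×10⁻⁵×0.60859 − 92.1×10⁻⁷×0.60935 = 2.9081465×10⁻⁶ m/K
ΔT = 7.60×10⁻⁴ / 2.9081465×10⁻⁶ = 261.335 K
T = 15.9 + 261.335 = 277.235 °C

T = 277.2 °C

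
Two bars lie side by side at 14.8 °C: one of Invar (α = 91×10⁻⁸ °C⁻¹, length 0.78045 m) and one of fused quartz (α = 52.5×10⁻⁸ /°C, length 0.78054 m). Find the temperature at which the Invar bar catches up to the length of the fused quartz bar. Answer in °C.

T = 314.4 °C

L₁(1 + α₁ΔT) = L₂(1 + α₂ΔT) ⇒ ΔT = (L₂ − L₁)/(α₁L₁ − α₂L₂)
L₂ − L₁ = 0.78054 − 0.78045 = 9.00×10⁻⁵ m
α₁L₁ − α₂L₂ = 91×10⁻⁸×0.78045 − 52.5×10⁻⁸×0.78054 = 3.00426×10⁻⁷ m/K
ΔT = 9.00×10⁻⁵ / 3.00426×10⁻⁷ = 299.575 K
T = 14.8 + 299.575 = 314.375 °C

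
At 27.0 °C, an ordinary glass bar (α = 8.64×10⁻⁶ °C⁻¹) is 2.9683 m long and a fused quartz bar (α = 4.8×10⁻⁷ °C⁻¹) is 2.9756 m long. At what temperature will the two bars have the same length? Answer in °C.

T = 328.4 °C

L₁(1 + α₁ΔT) = L₂(1 + α₂ΔT) ⇒ ΔT = (L₂ − L₁)/(α₁L₁ − α₂L₂)
L₂ − L₁ = 2.9756 − 2.9683 = 7.30×10⁻³ m
α₁L₁ − α₂L₂ = 8.64×10⁻⁶×2.9683 − 4.8×10⁻⁷×2.9756 = 2.4217824×10⁻⁵ m/K
ΔT = 7.30×10⁻³ / 2.4217824×10⁻⁵ = 301.431 K
T = 27.0 + 301.431 = 328.431 °C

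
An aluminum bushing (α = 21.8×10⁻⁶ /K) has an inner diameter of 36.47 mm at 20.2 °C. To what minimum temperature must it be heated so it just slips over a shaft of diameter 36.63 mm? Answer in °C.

Required Δd = 36.63 − 36.47 = 0.16 mm
Δd = αd₀ΔT ⇒ ΔT = Δd/(αd₀) = 0.16 / (21.8×10⁻⁶ × 36.47) = 201.25 K
T_min = 20.2 + 201.25 = 221.45 °C

T = 221 °C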